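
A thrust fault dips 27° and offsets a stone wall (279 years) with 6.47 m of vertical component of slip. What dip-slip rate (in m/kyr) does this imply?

51.1 m/kyr

dip-slip = throw / sin(dip) = 6.47 m / sin(27°) = 14.25 m
rate = 14.25 m / 279 years = 0.0511 m/yr = 51.1 m/kyr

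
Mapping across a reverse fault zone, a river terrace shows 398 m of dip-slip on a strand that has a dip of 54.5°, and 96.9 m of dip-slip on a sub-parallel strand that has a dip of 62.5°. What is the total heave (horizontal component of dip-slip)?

276 m

heave_A = 398 × cos(54.5°) = 231.1 m
heave_B = 96.9 × cos(62.5°) = 44.74 m
total = 231.1 + 44.74 = 276 m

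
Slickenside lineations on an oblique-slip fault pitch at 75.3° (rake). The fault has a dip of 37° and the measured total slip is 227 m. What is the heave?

175 m

dip-slip = net slip × sin(rake) = 227 m × sin(75.3°) = 219.6 m
heave = dip-slip × cos(dip) = 219.6 × cos(37°) = 175 m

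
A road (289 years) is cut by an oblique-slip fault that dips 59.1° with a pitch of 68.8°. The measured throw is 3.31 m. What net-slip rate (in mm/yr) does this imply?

dip-slip = throw / sin(dip) = 3.31 / sin(59.1°) = 3.858 m
net slip = dip-slip / sin(rake) = 3.858 / sin(68.8°) = 4.138 m
rate = 4.138 m / 289 years = 0.0143 m/yr = 14.3 mm/yr

14.3 mm/yr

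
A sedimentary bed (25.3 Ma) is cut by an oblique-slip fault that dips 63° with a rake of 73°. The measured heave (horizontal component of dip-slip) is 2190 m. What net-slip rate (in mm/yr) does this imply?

0.199 mm/yr

dip-slip = heave / cos(dip) = 2190 / cos(63°) = 4824 m
net slip = dip-slip / sin(rake) = 4824 / sin(73°) = 5044 m
rate = 5044 m / 25.3 Ma = 0.000199 m/yr = 0.199 mm/yr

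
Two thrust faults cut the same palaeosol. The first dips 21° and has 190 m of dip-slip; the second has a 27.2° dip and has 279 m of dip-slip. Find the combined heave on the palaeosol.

426 m

heave_A = 190 × cos(21°) = 177.4 m
heave_B = 279 × cos(27.2°) = 248.1 m
total = 177.4 + 248.1 = 426 m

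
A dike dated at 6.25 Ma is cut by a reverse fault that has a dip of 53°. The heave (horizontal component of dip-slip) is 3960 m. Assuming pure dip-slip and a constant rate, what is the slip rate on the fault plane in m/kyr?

1.05 m/kyr

dip-slip = heave / cos(dip) = 3960 m / cos(53°) = 6580 m
rate = 6580 m / 6.25 Ma = 0.00105 m/yr = 1.05 m/kyr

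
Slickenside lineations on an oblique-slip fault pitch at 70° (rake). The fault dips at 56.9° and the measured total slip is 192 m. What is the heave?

98.5 m

dip-slip = net slip × sin(rake) = 192 m × sin(70°) = 180.4 m
heave = dip-slip × cos(dip) = 180.4 × cos(56.9°) = 98.5 m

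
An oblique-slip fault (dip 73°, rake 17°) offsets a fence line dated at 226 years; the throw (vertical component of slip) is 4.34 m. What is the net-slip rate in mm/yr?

68.7 mm/yr

dip-slip = throw / sin(dip) = 4.34 / sin(73°) = 4.538 m
net slip = dip-slip / sin(rake) = 4.538 / sin(17°) = 15.52 m
rate = 15.52 m / 226 years = 0.0687 m/yr = 68.7 mm/yr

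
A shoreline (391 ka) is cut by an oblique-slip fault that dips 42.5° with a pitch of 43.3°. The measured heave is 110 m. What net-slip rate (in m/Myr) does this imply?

dip-slip = heave / cos(dip) = 110 / cos(42.5°) = 149.2 m
net slip = dip-slip / sin(rake) = 149.2 / sin(43.3°) = 217.5 m
rate = 217.5 m / 391 ka = 0.000556 m/yr = 556 m/Myr

556 m/Myr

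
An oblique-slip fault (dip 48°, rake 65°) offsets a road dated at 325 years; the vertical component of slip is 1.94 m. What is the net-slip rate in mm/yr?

8.86 mm/yr

dip-slip = throw / sin(dip) = 1.94 / sin(48°) = 2.611 m
net slip = dip-slip / sin(rake) = 2.611 / sin(65°) = 2.880 m
rate = 2.880 m / 325 years = 0.00886 m/yr = 8.86 mm/yr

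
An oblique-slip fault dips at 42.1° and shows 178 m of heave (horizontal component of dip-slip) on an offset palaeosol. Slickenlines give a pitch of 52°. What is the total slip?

304 m

dip-slip = heave / cos(dip) = 178 / cos(42.1°) = 239.9 m
net slip = dip-slip / sin(rake) = 239.9 / sin(52°) = 304 m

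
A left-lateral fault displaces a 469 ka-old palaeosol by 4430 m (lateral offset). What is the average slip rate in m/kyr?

rate = 4430 m / 469 ka = 0.00945 m/yr = 9.45 m/kyr

9.45 m/kyr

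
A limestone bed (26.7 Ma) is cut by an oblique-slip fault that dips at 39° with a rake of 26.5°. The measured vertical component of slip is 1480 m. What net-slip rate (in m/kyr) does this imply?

dip-slip = throw / sin(dip) = 1480 / sin(39°) = 2352 m
net slip = dip-slip / sin(rake) = 2352 / sin(26.5°) = 5271 m
rate = 5271 m / 26.7 Ma = 0.000197 m/yr = 0.197 m/kyr

0.197 m/kyr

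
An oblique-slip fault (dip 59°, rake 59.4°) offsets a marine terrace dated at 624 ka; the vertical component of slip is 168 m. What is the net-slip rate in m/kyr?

0.365 m/kyr

dip-slip = throw / sin(dip) = 168 / sin(59°) = 196 m
net slip = dip-slip / sin(rake) = 196 / sin(59.4°) = 227.7 m
rate = 227.7 m / 624 ka = 0.000365 m/yr = 0.365 m/kyr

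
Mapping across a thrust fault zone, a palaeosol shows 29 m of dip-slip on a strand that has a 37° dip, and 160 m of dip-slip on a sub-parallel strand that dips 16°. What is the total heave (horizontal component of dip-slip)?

177 m

heave_A = 29 × cos(37°) = 23.16 m
heave_B = 160 × cos(16°) = 153.8 m
total = 23.16 + 153.8 = 177 m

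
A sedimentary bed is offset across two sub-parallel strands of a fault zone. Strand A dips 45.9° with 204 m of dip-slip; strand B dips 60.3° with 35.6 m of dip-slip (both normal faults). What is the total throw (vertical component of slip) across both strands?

177 m

throw_A = 204 × sin(45.9°) = 146.5 m
throw_B = 35.6 × sin(60.3°) = 30.92 m
total = 146.5 + 30.92 = 177 m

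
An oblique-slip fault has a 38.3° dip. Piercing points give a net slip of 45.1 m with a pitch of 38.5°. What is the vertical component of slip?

dip-slip = net slip × sin(rake) = 45.1 m × sin(38.5°) = 28.08 m
throw = dip-slip × sin(dip) = 28.08 × sin(38.3°) = 17.4 m

17.4 m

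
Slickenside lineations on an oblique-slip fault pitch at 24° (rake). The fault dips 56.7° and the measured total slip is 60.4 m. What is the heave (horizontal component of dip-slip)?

13.5 m

dip-slip = net slip × sin(rake) = 60.4 m × sin(24°) = 24.57 m
heave = dip-slip × cos(dip) = 24.57 × cos(56.7°) = 13.5 m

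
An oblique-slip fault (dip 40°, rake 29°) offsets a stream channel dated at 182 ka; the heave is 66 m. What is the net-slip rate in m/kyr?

dip-slip = heave / cos(dip) = 66 / cos(40°) = 86.16 m
net slip = dip-slip / sin(rake) = 86.16 / sin(29°) = 177.7 m
rate = 177.7 m / 182 ka = 0.000976 m/yr = 0.976 m/kyr

0.976 m/kyr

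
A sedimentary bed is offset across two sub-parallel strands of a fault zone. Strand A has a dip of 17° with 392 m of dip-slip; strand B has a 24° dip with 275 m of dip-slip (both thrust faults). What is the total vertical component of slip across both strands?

226 m

throw_A = 392 × sin(17°) = 114.6 m
throw_B = 275 × sin(24°) = 111.9 m
total = 114.6 + 111.9 = 226 m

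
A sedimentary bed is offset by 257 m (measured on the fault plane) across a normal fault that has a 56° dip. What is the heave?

144 m

heave = dip-slip × cos(dip) = 257 m × cos(56°) = 144 m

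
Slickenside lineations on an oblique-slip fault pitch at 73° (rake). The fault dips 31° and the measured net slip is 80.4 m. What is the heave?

65.9 m

dip-slip = net slip × sin(rake) = 80.4 m × sin(73°) = 76.89 m
heave = dip-slip × cos(dip) = 76.89 × cos(31°) = 65.9 m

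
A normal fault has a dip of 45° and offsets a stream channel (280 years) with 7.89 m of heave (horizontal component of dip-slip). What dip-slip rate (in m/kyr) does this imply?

39.9 m/kyr

dip-slip = heave / cos(dip) = 7.89 m / cos(45°) = 11.16 m
rate = 11.16 m / 280 years = 0.0399 m/yr = 39.9 m/kyr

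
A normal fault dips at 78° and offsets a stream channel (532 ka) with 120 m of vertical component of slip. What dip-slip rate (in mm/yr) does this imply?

0.231 mm/yr

dip-slip = throw / sin(dip) = 120 m / sin(78°) = 122.7 m
rate = 122.7 m / 532 ka = 0.000231 m/yr = 0.231 mm/yr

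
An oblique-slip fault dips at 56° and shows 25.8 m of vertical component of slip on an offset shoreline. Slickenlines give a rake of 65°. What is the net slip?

dip-slip = throw / sin(dip) = 25.8 / sin(56°) = 31.12 m
net slip = dip-slip / sin(rake) = 31.12 / sin(65°) = 34.3 m

34.3 m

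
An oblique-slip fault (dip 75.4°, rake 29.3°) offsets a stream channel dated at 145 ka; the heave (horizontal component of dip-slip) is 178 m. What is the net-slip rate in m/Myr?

dip-slip = heave / cos(dip) = 178 / cos(75.4°) = 706.2 m
net slip = dip-slip / sin(rake) = 706.2 / sin(29.3°) = 1443 m
rate = 1443 m / 145 ka = 0.00995 m/yr = 9950 m/Myr

9950 m/Myr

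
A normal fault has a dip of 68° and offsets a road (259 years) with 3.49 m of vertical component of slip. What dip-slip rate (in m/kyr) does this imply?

dip-slip = throw / sin(dip) = 3.49 m / sin(68°) = 3.764 m
rate = 3.764 m / 259 years = 0.0145 m/yr = 14.5 m/kyr

14.5 m/kyr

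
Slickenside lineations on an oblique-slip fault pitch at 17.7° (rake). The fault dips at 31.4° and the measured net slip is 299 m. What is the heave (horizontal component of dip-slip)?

77.6 m

dip-slip = net slip × sin(rake) = 299 m × sin(17.7°) = 90.91 m
heave = dip-slip × cos(dip) = 90.91 × cos(31.4°) = 77.6 m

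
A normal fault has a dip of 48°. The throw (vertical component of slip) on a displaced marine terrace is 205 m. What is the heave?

heave = throw / tan(dip) = 205 / tan(48°) = 185 m

185 m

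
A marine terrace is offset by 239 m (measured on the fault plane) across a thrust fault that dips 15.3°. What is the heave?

231 m

heave = dip-slip × cos(dip) = 239 m × cos(15.3°) = 231 m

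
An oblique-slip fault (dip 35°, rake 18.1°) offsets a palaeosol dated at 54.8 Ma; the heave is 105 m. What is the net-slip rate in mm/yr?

dip-slip = heave / cos(dip) = 105 / cos(35°) = 128.2 m
net slip = dip-slip / sin(rake) = 128.2 / sin(18.1°) = 412.6 m
rate = 412.6 m / 54.8 Ma = 0.00000753 m/yr = 0.00753 mm/yr

0.00753 mm/yr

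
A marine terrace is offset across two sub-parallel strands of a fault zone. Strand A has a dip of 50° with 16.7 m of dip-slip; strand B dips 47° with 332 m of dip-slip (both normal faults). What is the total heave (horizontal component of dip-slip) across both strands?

heave_A = 16.7 × cos(50°) = 10.73 m
heave_B = 332 × cos(47°) = 226.4 m
total = 10.73 + 226.4 = 237 m

237 m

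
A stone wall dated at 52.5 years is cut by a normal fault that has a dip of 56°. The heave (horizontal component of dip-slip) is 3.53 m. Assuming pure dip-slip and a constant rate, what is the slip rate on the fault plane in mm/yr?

120 mm/yr

dip-slip = heave / cos(dip) = 3.53 m / cos(56°) = 6.313 m
rate = 6.313 m / 52.5 years = 0.120 m/yr = 120 mm/yr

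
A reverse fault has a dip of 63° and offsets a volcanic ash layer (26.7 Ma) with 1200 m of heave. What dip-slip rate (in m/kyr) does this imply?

dip-slip = heave / cos(dip) = 1200 m / cos(63°) = 2643 m
rate = 2643 m / 26.7 Ma = 0.0000990 m/yr = 0.0990 m/kyr

0.0990 m/kyr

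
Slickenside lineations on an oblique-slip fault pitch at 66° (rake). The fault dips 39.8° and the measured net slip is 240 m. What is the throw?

140 m

dip-slip = net slip × sin(rake) = 240 m × sin(66°) = 219.3 m
throw = dip-slip × sin(dip) = 219.3 × sin(39.8°) = 140 m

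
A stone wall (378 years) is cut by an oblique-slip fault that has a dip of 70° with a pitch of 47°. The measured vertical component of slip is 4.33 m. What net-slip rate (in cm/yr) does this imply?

1.67 cm/yr

dip-slip = throw / sin(dip) = 4.33 / sin(70°) = 4.608 m
net slip = dip-slip / sin(rake) = 4.608 / sin(47°) = 6.300 m
rate = 6.300 m / 378 years = 0.0167 m/yr = 1.67 cm/yr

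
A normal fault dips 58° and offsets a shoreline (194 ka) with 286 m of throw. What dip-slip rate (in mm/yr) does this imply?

dip-slip = throw / sin(dip) = 286 m / sin(58°) = 337.2 m
rate = 337.2 m / 194 ka = 0.00174 m/yr = 1.74 mm/yr

1.74 mm/yr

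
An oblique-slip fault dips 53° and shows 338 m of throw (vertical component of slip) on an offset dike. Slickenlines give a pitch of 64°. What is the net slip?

471 m

dip-slip = throw / sin(dip) = 338 / sin(53°) = 423.2 m
net slip = dip-slip / sin(rake) = 423.2 / sin(64°) = 471 m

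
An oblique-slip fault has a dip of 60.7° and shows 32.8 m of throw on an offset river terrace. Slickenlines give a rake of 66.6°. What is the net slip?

41 m

dip-slip = throw / sin(dip) = 32.8 / sin(60.7°) = 37.61 m
net slip = dip-slip / sin(rake) = 37.61 / sin(66.6°) = 41 m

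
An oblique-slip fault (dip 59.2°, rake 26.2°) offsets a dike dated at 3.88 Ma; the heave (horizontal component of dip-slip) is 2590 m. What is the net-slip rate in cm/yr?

0.295 cm/yr

dip-slip = heave / cos(dip) = 2590 / cos(59.2°) = 5058 m
net slip = dip-slip / sin(rake) = 5058 / sin(26.2°) = 11460 m
rate = 11460 m / 3.88 Ma = 0.00295 m/yr = 0.295 cm/yr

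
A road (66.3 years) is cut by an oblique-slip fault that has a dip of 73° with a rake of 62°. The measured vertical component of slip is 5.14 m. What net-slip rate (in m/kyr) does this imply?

91.8 m/kyr

dip-slip = throw / sin(dip) = 5.14 / sin(73°) = 5.375 m
net slip = dip-slip / sin(rake) = 5.375 / sin(62°) = 6.087 m
rate = 6.087 m / 66.3 years = 0.0918 m/yr = 91.8 m/kyr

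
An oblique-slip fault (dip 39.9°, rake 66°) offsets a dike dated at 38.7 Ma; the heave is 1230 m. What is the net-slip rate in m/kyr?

dip-slip = heave / cos(dip) = 1230 / cos(39.9°) = 1603 m
net slip = dip-slip / sin(rake) = 1603 / sin(66°) = 1755 m
rate = 1755 m / 38.7 Ma = 0.0000453 m/yr = 0.0453 m/kyr

0.0453 m/kyr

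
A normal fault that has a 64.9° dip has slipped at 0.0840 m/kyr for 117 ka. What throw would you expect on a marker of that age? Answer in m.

dip-slip = rate × time = 0.0840 m/kyr × 117 ka = 9.828 m
throw = dip-slip × sin(dip) = 9.828 × sin(64.9°) = 8.90 m

8.90 m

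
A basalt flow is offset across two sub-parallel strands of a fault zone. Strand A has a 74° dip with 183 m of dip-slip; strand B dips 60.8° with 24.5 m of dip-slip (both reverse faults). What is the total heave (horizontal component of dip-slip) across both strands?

62.4 m

heave_A = 183 × cos(74°) = 50.44 m
heave_B = 24.5 × cos(60.8°) = 11.95 m
total = 50.44 + 11.95 = 62.4 m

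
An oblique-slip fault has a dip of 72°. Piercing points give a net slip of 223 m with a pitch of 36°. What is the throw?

125 m

dip-slip = net slip × sin(rake) = 223 m × sin(36°) = 131.1 m
throw = dip-slip × sin(dip) = 131.1 × sin(72°) = 125 m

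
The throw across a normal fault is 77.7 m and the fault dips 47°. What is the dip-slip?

dip-slip = throw / sin(dip) = 77.7 / sin(47°) = 106 m

106 m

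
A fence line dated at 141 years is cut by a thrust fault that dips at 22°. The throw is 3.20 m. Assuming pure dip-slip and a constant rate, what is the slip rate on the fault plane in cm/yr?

6.06 cm/yr

dip-slip = throw / sin(dip) = 3.20 m / sin(22°) = 8.542 m
rate = 8.542 m / 141 years = 0.0606 m/yr = 6.06 cm/yr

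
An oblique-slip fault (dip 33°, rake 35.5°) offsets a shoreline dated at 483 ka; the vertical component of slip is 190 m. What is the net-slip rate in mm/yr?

1.24 mm/yr

dip-slip = throw / sin(dip) = 190 / sin(33°) = 348.9 m
net slip = dip-slip / sin(rake) = 348.9 / sin(35.5°) = 600.7 m
rate = 600.7 m / 483 ka = 0.00124 m/yr = 1.24 mm/yr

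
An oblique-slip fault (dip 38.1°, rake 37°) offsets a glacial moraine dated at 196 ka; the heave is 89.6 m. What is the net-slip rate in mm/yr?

0.965 mm/yr

dip-slip = heave / cos(dip) = 89.6 / cos(38.1°) = 113.9 m
net slip = dip-slip / sin(rake) = 113.9 / sin(37°) = 189.2 m
rate = 189.2 m / 196 ka = 0.000965 m/yr = 0.965 mm/yr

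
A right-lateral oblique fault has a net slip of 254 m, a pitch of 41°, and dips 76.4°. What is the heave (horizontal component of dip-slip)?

dip-slip = net slip × sin(rake) = 254 m × sin(41°) = 166.6 m
heave = dip-slip × cos(dip) = 166.6 × cos(76.4°) = 39.2 m

39.2 m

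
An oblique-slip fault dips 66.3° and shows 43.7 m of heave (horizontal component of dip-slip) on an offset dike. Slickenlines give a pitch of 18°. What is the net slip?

352 m

dip-slip = heave / cos(dip) = 43.7 / cos(66.3°) = 108.7 m
net slip = dip-slip / sin(rake) = 108.7 / sin(18°) = 352 m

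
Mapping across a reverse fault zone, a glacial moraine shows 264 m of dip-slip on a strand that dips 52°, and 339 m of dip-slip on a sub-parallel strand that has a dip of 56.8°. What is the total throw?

throw_A = 264 × sin(52°) = 208 m
throw_B = 339 × sin(56.8°) = 283.7 m
total = 208 + 283.7 = 492 m

492 m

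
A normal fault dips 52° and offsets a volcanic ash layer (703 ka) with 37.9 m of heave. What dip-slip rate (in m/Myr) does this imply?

87.6 m/Myr

dip-slip = heave / cos(dip) = 37.9 m / cos(52°) = 61.56 m
rate = 61.56 m / 703 ka = 0.0000876 m/yr = 87.6 m/Myr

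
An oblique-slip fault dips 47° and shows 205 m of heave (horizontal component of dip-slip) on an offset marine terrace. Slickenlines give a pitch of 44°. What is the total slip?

dip-slip = heave / cos(dip) = 205 / cos(47°) = 300.6 m
net slip = dip-slip / sin(rake) = 300.6 / sin(44°) = 433 m

433 m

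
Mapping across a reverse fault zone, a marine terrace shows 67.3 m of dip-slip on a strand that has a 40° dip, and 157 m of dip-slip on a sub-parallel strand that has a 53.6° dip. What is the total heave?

145 m

heave_A = 67.3 × cos(40°) = 51.55 m
heave_B = 157 × cos(53.6°) = 93.17 m
total = 51.55 + 93.17 = 145 m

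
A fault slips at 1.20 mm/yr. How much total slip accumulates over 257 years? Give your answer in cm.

slip = rate × time = 1.20 mm/yr × 257 years = 0.308 m = 30.8 cm

30.8 cm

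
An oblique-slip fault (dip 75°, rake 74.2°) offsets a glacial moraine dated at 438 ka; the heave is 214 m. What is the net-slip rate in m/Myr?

dip-slip = heave / cos(dip) = 214 / cos(75°) = 826.8 m
net slip = dip-slip / sin(rake) = 826.8 / sin(74.2°) = 859.3 m
rate = 859.3 m / 438 ka = 0.00196 m/yr = 1960 m/Myr

1960 m/Myr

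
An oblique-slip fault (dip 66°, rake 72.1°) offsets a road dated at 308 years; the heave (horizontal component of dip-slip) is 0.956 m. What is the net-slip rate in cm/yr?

dip-slip = heave / cos(dip) = 0.956 / cos(66°) = 2.350 m
net slip = dip-slip / sin(rake) = 2.350 / sin(72.1°) = 2.470 m
rate = 2.470 m / 308 years = 0.00802 m/yr = 0.802 cm/yr

0.802 cm/yr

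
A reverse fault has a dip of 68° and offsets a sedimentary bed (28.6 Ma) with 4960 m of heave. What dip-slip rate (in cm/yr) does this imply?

dip-slip = heave / cos(dip) = 4960 m / cos(68°) = 13240 m
rate = 13240 m / 28.6 Ma = 0.000463 m/yr = 0.0463 cm/yr

0.0463 cm/yr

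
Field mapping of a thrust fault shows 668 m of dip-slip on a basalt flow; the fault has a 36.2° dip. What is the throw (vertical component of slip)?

395 m

throw = dip-slip × sin(dip) = 668 m × sin(36.2°) = 395 m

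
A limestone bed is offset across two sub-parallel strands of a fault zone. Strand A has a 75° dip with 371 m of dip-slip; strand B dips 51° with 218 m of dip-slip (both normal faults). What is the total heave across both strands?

233 m

heave_A = 371 × cos(75°) = 96.02 m
heave_B = 218 × cos(51°) = 137.2 m
total = 96.02 + 137.2 = 233 m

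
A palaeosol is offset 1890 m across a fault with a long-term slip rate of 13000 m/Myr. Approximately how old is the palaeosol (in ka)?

145 ka

age = offset / rate = 1890 m / (13000 m/Myr) = 145000 yr = 145 ka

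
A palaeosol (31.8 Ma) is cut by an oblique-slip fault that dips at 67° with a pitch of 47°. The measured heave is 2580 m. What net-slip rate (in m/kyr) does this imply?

0.284 m/kyr

dip-slip = heave / cos(dip) = 2580 / cos(67°) = 6603 m
net slip = dip-slip / sin(rake) = 6603 / sin(47°) = 9028 m
rate = 9028 m / 31.8 Ma = 0.000284 m/yr = 0.284 m/kyr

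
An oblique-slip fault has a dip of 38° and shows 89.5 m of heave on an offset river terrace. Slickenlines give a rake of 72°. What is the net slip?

119 m

dip-slip = heave / cos(dip) = 89.5 / cos(38°) = 113.6 m
net slip = dip-slip / sin(rake) = 113.6 / sin(72°) = 119 m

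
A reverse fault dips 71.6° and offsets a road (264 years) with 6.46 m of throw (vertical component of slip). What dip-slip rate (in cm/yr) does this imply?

2.58 cm/yr

dip-slip = throw / sin(dip) = 6.46 m / sin(71.6°) = 6.808 m
rate = 6.808 m / 264 years = 0.0258 m/yr = 2.58 cm/yr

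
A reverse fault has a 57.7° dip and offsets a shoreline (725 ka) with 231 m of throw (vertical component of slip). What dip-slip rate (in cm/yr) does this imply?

dip-slip = throw / sin(dip) = 231 m / sin(57.7°) = 273.3 m
rate = 273.3 m / 725 ka = 0.000377 m/yr = 0.0377 cm/yr

0.0377 cm/yr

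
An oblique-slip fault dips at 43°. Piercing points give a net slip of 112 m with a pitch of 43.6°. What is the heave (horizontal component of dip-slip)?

56.5 m

dip-slip = net slip × sin(rake) = 112 m × sin(43.6°) = 77.24 m
heave = dip-slip × cos(dip) = 77.24 × cos(43°) = 56.5 m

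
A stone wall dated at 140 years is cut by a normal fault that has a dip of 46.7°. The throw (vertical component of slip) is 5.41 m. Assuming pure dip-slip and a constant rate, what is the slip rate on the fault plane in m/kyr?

53.1 m/kyr

dip-slip = throw / sin(dip) = 5.41 m / sin(46.7°) = 7.434 m
rate = 7.434 m / 140 years = 0.0531 m/yr = 53.1 m/kyr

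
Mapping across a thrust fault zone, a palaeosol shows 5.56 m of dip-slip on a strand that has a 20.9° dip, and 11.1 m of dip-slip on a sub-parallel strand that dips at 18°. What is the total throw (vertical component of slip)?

throw_A = 5.56 × sin(20.9°) = 1.983 m
throw_B = 11.1 × sin(18°) = 3.430 m
total = 1.983 + 3.430 = 5.41 m

5.41 m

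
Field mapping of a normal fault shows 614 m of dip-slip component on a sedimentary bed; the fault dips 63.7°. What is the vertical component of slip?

550 m

throw = dip-slip × sin(dip) = 614 m × sin(63.7°) = 550 m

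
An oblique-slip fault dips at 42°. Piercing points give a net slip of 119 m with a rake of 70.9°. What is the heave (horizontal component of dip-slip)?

dip-slip = net slip × sin(rake) = 119 m × sin(70.9°) = 112.4 m
heave = dip-slip × cos(dip) = 112.4 × cos(42°) = 83.6 m

83.6 m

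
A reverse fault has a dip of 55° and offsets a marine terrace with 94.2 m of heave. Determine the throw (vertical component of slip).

135 m

throw = heave × tan(dip) = 94.2 × tan(55°) = 135 m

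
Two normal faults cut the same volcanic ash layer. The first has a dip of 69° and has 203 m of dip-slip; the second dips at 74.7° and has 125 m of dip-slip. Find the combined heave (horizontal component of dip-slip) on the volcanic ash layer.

106 m

heave_A = 203 × cos(69°) = 72.75 m
heave_B = 125 × cos(74.7°) = 32.98 m
total = 72.75 + 32.98 = 106 m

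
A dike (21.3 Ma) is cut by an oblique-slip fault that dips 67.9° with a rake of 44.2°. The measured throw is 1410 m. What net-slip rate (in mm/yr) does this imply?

dip-slip = throw / sin(dip) = 1410 / sin(67.9°) = 1522 m
net slip = dip-slip / sin(rake) = 1522 / sin(44.2°) = 2183 m
rate = 2183 m / 21.3 Ma = 0.000102 m/yr = 0.102 mm/yr

0.102 mm/yr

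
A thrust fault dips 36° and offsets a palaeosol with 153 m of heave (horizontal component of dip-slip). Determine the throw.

throw = heave × tan(dip) = 153 × tan(36°) = 111 m

111 m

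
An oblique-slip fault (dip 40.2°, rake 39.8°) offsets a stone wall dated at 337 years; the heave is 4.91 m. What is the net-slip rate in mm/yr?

dip-slip = heave / cos(dip) = 4.91 / cos(40.2°) = 6.428 m
net slip = dip-slip / sin(rake) = 6.428 / sin(39.8°) = 10.04 m
rate = 10.04 m / 337 years = 0.0298 m/yr = 29.8 mm/yr

29.8 mm/yr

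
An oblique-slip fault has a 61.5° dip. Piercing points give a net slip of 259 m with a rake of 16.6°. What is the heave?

dip-slip = net slip × sin(rake) = 259 m × sin(16.6°) = 73.99 m
heave = dip-slip × cos(dip) = 73.99 × cos(61.5°) = 35.3 m

35.3 m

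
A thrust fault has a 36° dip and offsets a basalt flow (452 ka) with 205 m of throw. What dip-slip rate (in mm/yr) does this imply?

dip-slip = throw / sin(dip) = 205 m / sin(36°) = 348.8 m
rate = 348.8 m / 452 ka = 0.000772 m/yr = 0.772 mm/yr

0.772 mm/yr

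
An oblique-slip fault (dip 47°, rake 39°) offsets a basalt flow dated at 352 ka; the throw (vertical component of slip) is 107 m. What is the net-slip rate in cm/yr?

0.0660 cm/yr

dip-slip = throw / sin(dip) = 107 / sin(47°) = 146.3 m
net slip = dip-slip / sin(rake) = 146.3 / sin(39°) = 232.5 m
rate = 232.5 m / 352 ka = 0.000660 m/yr = 0.0660 cm/yr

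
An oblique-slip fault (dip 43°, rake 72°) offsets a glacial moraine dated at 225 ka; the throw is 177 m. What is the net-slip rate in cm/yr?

dip-slip = throw / sin(dip) = 177 / sin(43°) = 259.5 m
net slip = dip-slip / sin(rake) = 259.5 / sin(72°) = 272.9 m
rate = 272.9 m / 225 ka = 0.00121 m/yr = 0.121 cm/yr

0.121 cm/yr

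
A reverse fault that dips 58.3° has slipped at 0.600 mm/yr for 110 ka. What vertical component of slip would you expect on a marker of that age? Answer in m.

56.2 m

dip-slip = rate × time = 0.600 mm/yr × 110 ka = 66 m
throw = dip-slip × sin(dip) = 66 × sin(58.3°) = 56.2 m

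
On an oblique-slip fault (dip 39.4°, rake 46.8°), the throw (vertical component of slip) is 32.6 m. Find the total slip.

70.5 m

dip-slip = throw / sin(dip) = 32.6 / sin(39.4°) = 51.36 m
net slip = dip-slip / sin(rake) = 51.36 / sin(46.8°) = 70.5 m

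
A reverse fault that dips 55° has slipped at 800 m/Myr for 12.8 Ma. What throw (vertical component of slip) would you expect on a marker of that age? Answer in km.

8.39 km

dip-slip = rate × time = 800 m/Myr × 12.8 Ma = 10240 m
throw = dip-slip × sin(dip) = 10240 × sin(55°) = 8390 m = 8.39 km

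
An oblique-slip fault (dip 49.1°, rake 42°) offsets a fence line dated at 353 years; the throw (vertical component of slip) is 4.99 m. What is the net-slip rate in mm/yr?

27.9 mm/yr

dip-slip = throw / sin(dip) = 4.99 / sin(49.1°) = 6.602 m
net slip = dip-slip / sin(rake) = 6.602 / sin(42°) = 9.866 m
rate = 9.866 m / 353 years = 0.0279 m/yr = 27.9 mm/yr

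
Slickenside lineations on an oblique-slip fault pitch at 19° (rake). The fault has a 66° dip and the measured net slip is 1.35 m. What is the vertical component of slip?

dip-slip = net slip × sin(rake) = 1.35 m × sin(19°) = 0.4395 m
throw = dip-slip × sin(dip) = 0.4395 × sin(66°) = 0.402 m

0.402 m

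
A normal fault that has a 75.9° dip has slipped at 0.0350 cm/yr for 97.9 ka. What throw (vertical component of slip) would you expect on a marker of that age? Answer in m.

dip-slip = rate × time = 0.0350 cm/yr × 97.9 ka = 34.27 m
throw = dip-slip × sin(dip) = 34.27 × sin(75.9°) = 33.2 m

33.2 m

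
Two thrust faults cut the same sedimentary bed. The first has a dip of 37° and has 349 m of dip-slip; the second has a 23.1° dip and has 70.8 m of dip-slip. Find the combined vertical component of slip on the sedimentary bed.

throw_A = 349 × sin(37°) = 210 m
throw_B = 70.8 × sin(23.1°) = 27.78 m
total = 210 + 27.78 = 238 m

238 m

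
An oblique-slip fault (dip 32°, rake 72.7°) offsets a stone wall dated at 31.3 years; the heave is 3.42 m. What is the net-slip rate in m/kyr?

dip-slip = heave / cos(dip) = 3.42 / cos(32°) = 4.033 m
net slip = dip-slip / sin(rake) = 4.033 / sin(72.7°) = 4.224 m
rate = 4.224 m / 31.3 years = 0.135 m/yr = 135 m/kyr

135 m/kyr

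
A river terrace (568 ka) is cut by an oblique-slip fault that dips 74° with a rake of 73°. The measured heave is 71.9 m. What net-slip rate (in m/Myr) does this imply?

dip-slip = heave / cos(dip) = 71.9 / cos(74°) = 260.8 m
net slip = dip-slip / sin(rake) = 260.8 / sin(73°) = 272.8 m
rate = 272.8 m / 568 ka = 0.000480 m/yr = 480 m/Myr

480 m/Myr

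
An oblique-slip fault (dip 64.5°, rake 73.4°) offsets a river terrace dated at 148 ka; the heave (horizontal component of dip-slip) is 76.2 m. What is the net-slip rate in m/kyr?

dip-slip = heave / cos(dip) = 76.2 / cos(64.5°) = 177 m
net slip = dip-slip / sin(rake) = 177 / sin(73.4°) = 184.7 m
rate = 184.7 m / 148 ka = 0.00125 m/yr = 1.25 m/kyr

1.25 m/kyr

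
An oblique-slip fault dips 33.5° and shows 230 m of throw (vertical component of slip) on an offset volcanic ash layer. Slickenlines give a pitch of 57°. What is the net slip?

dip-slip = throw / sin(dip) = 230 / sin(33.5°) = 416.7 m
net slip = dip-slip / sin(rake) = 416.7 / sin(57°) = 497 m

497 m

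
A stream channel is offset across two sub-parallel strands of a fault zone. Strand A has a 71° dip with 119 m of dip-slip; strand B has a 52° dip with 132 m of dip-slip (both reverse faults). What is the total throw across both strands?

217 m

throw_A = 119 × sin(71°) = 112.5 m
throw_B = 132 × sin(52°) = 104 m
total = 112.5 + 104 = 217 m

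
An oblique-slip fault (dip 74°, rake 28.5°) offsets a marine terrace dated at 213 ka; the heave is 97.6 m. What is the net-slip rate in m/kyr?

dip-slip = heave / cos(dip) = 97.6 / cos(74°) = 354.1 m
net slip = dip-slip / sin(rake) = 354.1 / sin(28.5°) = 742.1 m
rate = 742.1 m / 213 ka = 0.00348 m/yr = 3.48 m/kyr

3.48 m/kyr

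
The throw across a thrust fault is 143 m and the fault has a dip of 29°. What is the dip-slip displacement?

295 m

dip-slip = throw / sin(dip) = 143 / sin(29°) = 295 m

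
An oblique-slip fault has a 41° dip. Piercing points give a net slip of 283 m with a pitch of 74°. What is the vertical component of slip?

178 m

dip-slip = net slip × sin(rake) = 283 m × sin(74°) = 272 m
throw = dip-slip × sin(dip) = 272 × sin(41°) = 178 m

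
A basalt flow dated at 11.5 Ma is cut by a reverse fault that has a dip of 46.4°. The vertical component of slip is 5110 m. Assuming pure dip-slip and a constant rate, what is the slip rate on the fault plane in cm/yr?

dip-slip = throw / sin(dip) = 5110 m / sin(46.4°) = 7056 m
rate = 7056 m / 11.5 Ma = 0.000614 m/yr = 0.0614 cm/yr

0.0614 cm/yr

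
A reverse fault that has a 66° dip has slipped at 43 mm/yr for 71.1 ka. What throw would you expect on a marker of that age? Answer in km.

dip-slip = rate × time = 43 mm/yr × 71.1 ka = 3057 m
throw = dip-slip × sin(dip) = 3057 × sin(66°) = 2790 m = 2.79 km

2.79 km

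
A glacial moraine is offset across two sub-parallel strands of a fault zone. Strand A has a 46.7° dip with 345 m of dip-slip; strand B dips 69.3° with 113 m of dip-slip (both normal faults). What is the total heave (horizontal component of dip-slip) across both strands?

277 m

heave_A = 345 × cos(46.7°) = 236.6 m
heave_B = 113 × cos(69.3°) = 39.94 m
total = 236.6 + 39.94 = 277 m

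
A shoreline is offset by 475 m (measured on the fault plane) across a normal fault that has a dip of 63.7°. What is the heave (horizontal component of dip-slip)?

210 m

heave = dip-slip × cos(dip) = 475 m × cos(63.7°) = 210 m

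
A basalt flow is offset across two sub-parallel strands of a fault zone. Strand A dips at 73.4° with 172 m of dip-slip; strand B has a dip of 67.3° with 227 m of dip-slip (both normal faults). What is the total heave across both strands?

heave_A = 172 × cos(73.4°) = 49.14 m
heave_B = 227 × cos(67.3°) = 87.60 m
total = 49.14 + 87.60 = 137 m

137 m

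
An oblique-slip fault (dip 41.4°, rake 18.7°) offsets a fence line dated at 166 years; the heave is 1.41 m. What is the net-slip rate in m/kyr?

35.3 m/kyr

dip-slip = heave / cos(dip) = 1.41 / cos(41.4°) = 1.880 m
net slip = dip-slip / sin(rake) = 1.880 / sin(18.7°) = 5.863 m
rate = 5.863 m / 166 years = 0.0353 m/yr = 35.3 m/kyr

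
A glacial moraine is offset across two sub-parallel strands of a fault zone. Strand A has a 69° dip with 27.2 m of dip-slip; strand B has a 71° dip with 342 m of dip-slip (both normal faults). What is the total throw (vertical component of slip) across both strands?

349 m

throw_A = 27.2 × sin(69°) = 25.39 m
throw_B = 342 × sin(71°) = 323.4 m
total = 25.39 + 323.4 = 349 m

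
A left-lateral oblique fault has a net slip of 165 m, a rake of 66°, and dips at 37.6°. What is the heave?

119 m

dip-slip = net slip × sin(rake) = 165 m × sin(66°) = 150.7 m
heave = dip-slip × cos(dip) = 150.7 × cos(37.6°) = 119 m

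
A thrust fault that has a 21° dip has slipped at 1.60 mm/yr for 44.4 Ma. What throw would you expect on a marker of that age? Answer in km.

dip-slip = rate × time = 1.60 mm/yr × 44.4 Ma = 71040 m
throw = dip-slip × sin(dip) = 71040 × sin(21°) = 25500 m = 25.5 km

25.5 km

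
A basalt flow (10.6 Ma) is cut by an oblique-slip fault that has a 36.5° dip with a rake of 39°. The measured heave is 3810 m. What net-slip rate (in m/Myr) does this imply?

dip-slip = heave / cos(dip) = 3810 / cos(36.5°) = 4740 m
net slip = dip-slip / sin(rake) = 4740 / sin(39°) = 7531 m
rate = 7531 m / 10.6 Ma = 0.000711 m/yr = 711 m/Myr

711 m/Myr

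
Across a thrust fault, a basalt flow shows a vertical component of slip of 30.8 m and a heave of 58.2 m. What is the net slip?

65.8 m

net slip = √(throw² + heave²) = √(30.8² + 58.2²) = 65.8 m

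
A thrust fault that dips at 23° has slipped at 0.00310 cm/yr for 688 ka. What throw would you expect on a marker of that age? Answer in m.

8.33 m

dip-slip = rate × time = 0.00310 cm/yr × 688 ka = 21.33 m
throw = dip-slip × sin(dip) = 21.33 × sin(23°) = 8.33 m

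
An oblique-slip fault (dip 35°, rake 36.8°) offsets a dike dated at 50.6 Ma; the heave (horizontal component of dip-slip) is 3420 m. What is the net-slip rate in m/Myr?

138 m/Myr

dip-slip = heave / cos(dip) = 3420 / cos(35°) = 4175 m
net slip = dip-slip / sin(rake) = 4175 / sin(36.8°) = 6970 m
rate = 6970 m / 50.6 Ma = 0.000138 m/yr = 138 m/Myr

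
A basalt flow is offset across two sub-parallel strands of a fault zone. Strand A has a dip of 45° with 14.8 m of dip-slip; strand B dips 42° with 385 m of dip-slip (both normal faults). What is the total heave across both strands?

heave_A = 14.8 × cos(45°) = 10.47 m
heave_B = 385 × cos(42°) = 286.1 m
total = 10.47 + 286.1 = 297 m

297 m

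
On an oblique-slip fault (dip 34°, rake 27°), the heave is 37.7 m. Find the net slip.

100 m

dip-slip = heave / cos(dip) = 37.7 / cos(34°) = 45.47 m
net slip = dip-slip / sin(rake) = 45.47 / sin(27°) = 100 m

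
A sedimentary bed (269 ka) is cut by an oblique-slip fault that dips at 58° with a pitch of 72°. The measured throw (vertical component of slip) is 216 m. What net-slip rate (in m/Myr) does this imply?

dip-slip = throw / sin(dip) = 216 / sin(58°) = 254.7 m
net slip = dip-slip / sin(rake) = 254.7 / sin(72°) = 267.8 m
rate = 267.8 m / 269 ka = 0.000996 m/yr = 996 m/Myr

996 m/Myr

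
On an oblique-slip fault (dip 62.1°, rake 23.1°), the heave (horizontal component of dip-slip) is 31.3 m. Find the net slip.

170 m

dip-slip = heave / cos(dip) = 31.3 / cos(62.1°) = 66.89 m
net slip = dip-slip / sin(rake) = 66.89 / sin(23.1°) = 170 m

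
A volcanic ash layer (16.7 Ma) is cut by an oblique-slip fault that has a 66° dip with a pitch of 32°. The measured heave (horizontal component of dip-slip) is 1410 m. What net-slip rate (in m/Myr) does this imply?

dip-slip = heave / cos(dip) = 1410 / cos(66°) = 3467 m
net slip = dip-slip / sin(rake) = 3467 / sin(32°) = 6542 m
rate = 6542 m / 16.7 Ma = 0.000392 m/yr = 392 m/Myr

392 m/Myr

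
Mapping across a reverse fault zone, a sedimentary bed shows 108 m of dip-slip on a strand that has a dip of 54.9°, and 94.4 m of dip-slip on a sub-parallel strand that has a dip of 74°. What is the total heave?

88.1 m

heave_A = 108 × cos(54.9°) = 62.10 m
heave_B = 94.4 × cos(74°) = 26.02 m
total = 62.10 + 26.02 = 88.1 m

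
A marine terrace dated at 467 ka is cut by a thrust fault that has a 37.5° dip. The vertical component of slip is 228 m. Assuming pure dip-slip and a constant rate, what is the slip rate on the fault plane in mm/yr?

dip-slip = throw / sin(dip) = 228 m / sin(37.5°) = 374.5 m
rate = 374.5 m / 467 ka = 0.000802 m/yr = 0.802 mm/yr

0.802 mm/yr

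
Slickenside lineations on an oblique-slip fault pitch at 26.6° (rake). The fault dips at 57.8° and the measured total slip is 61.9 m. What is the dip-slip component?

27.7 m

dip-slip = net slip × sin(rake) = 61.9 m × sin(26.6°) = 27.7 m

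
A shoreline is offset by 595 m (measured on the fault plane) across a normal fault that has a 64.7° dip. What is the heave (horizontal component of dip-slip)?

heave = dip-slip × cos(dip) = 595 m × cos(64.7°) = 254 m

254 m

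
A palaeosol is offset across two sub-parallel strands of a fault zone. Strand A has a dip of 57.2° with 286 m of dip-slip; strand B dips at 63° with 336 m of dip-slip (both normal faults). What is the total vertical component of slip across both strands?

540 m

throw_A = 286 × sin(57.2°) = 240.4 m
throw_B = 336 × sin(63°) = 299.4 m
total = 240.4 + 299.4 = 540 m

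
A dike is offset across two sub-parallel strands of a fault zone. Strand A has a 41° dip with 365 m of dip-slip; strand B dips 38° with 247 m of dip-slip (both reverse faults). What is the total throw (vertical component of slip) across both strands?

throw_A = 365 × sin(41°) = 239.5 m
throw_B = 247 × sin(38°) = 152.1 m
total = 239.5 + 152.1 = 392 m

392 m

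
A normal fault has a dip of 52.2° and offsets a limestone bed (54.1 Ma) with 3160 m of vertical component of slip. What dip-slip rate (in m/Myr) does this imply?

73.9 m/Myr

dip-slip = throw / sin(dip) = 3160 m / sin(52.2°) = 3999 m
rate = 3999 m / 54.1 Ma = 0.0000739 m/yr = 73.9 m/Myr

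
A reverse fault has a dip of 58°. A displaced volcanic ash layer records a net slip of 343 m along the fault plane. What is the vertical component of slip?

throw = dip-slip × sin(dip) = 343 m × sin(58°) = 291 m

291 m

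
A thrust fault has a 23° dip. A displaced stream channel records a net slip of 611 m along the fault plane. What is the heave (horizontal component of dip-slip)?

heave = dip-slip × cos(dip) = 611 m × cos(23°) = 562 m

562 m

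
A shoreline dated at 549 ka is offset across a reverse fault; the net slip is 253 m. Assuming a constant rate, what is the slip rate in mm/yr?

0.461 mm/yr

rate = 253 m / 549 ka = 0.000461 m/yr = 0.461 mm/yr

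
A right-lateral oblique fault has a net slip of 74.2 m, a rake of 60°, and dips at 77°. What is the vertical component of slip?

dip-slip = net slip × sin(rake) = 74.2 m × sin(60°) = 64.26 m
throw = dip-slip × sin(dip) = 64.26 × sin(77°) = 62.6 m

62.6 m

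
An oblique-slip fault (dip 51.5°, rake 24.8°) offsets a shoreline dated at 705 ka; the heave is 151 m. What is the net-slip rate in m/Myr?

dip-slip = heave / cos(dip) = 151 / cos(51.5°) = 242.6 m
net slip = dip-slip / sin(rake) = 242.6 / sin(24.8°) = 578.3 m
rate = 578.3 m / 705 ka = 0.000820 m/yr = 820 m/Myr

820 m/Myr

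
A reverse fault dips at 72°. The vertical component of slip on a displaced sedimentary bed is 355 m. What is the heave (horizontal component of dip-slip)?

115 m

heave = throw / tan(dip) = 355 / tan(72°) = 115 m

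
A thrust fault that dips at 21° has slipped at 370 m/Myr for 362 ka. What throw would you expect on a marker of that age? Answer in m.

dip-slip = rate × time = 370 m/Myr × 362 ka = 133.9 m
throw = dip-slip × sin(dip) = 133.9 × sin(21°) = 48 m

48 m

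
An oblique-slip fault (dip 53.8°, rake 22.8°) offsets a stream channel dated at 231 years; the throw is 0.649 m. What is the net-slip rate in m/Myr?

dip-slip = throw / sin(dip) = 0.649 / sin(53.8°) = 0.8043 m
net slip = dip-slip / sin(rake) = 0.8043 / sin(22.8°) = 2.075 m
rate = 2.075 m / 231 years = 0.00898 m/yr = 8980 m/Myr

8980 m/Myr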